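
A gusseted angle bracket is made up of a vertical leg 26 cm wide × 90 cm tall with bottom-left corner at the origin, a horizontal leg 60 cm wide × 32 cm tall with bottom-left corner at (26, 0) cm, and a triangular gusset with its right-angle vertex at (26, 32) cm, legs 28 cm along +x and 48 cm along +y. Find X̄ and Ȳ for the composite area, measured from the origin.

vertical leg: A = 26 × 90 = 2340.00, centroid at (13.00, 45.00).
horizontal leg: A = 60 × 32 = 1920.00, centroid at (56.00, 16.00).
gusset: A = ½·28·48 = 672.00, centroid at (35.33, 48.00).
ΣA = 4932.00 cm²
ΣAX̄ = (2340.00)(13.00) + (1920.00)(56.00) + (672.00)(35.33) = 161684.00 cm³
ΣAȲ = (2340.00)(45.00) + (1920.00)(16.00) + (672.00)(48.00) = 168276.00 cm³
X̄ = 161684.00 / 4932.00 = 32.78 cm
Ȳ = 168276.00 / 4932.00 = 34.12 cm

X̄ = 32.78 cm, Ȳ = 34.12 cm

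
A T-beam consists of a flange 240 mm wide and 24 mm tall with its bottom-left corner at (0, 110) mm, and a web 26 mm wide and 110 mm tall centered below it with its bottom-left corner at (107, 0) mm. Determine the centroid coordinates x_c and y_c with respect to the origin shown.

x_c = 120.00 mm, y_c = 99.77 mm

web: A = 26 × 110 = 2860.00, centroid at (120.00, 55.00).
flange: A = 240 × 24 = 5760.00, centroid at (120.00, 122.00).
ΣA = 8620.00 mm², ΣAx_c = 1034400.00 mm³, ΣAy_c = 860020.00 mm³.
x_c = 1034400.00/8620.00 = 120.00 mm; y_c = 860020.00/8620.00 = 99.77 mm.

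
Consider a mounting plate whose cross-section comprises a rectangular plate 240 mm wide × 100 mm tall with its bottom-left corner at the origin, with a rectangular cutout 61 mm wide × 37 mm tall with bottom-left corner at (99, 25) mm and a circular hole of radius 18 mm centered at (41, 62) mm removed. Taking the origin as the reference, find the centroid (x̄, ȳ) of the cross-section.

x̄ = 122.85 mm, ȳ = 50.12 mm

Part | A | x̄ᵢ | ȳᵢ | A·x̄ᵢ | A·ȳᵢ
plate | 24000.00 | 120.00 | 50.00 | 2880000.00 | 1200000.00
hole 1 | -2257.00 | 129.50 | 43.50 | -292281.50 | -98179.50
hole 2 | -1017.88 | 41.00 | 62.00 | -41732.92 | -63108.31
Σ | 20725.12 |  |  | 2545985.58 | 1038712.19
x̄ = 2545985.58 / 20725.12 = 122.85 mm
ȳ = 1038712.19 / 20725.12 = 50.12 mm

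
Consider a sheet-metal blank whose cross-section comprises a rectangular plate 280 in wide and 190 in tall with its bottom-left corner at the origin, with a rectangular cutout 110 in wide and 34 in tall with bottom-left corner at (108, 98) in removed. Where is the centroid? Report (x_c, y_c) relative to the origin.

x_c = 138.26 in, y_c = 93.49 in

plate: A = 280 × 190 = 53200.00, centroid at (140.00, 95.00).
hole: A = −(110 × 34) = -3740.00, centroid at (163.00, 115.00).
ΣA = 49460.00 in², ΣAx_c = 6838380.00 in³, ΣAy_c = 4623900.00 in³.
x_c = 6838380.00/49460.00 = 138.26 in; y_c = 4623900.00/49460.00 = 93.49 in.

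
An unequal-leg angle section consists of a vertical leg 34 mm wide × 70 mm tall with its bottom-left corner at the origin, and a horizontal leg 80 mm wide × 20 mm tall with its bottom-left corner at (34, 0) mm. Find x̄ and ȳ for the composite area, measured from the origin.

vertical leg: A = 34 × 70 = 2380.00, centroid at (17.00, 35.00).
horizontal leg: A = 80 × 20 = 1600.00, centroid at (74.00, 10.00).
ΣA = 3980.00 mm², ΣAx̄ = 158860.00 mm³, ΣAȳ = 99300.00 mm³.
x̄ = 158860.00/3980.00 = 39.91 mm; ȳ = 99300.00/3980.00 = 24.95 mm.

x̄ = 39.91 mm, ȳ = 24.95 mm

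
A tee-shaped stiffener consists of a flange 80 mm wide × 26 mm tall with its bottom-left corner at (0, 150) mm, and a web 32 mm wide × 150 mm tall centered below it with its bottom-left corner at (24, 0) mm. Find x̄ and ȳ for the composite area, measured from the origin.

x̄ = 40.00 mm, ȳ = 101.60 mm

web: A = 32 × 150 = 4800.00, centroid at (40.00, 75.00).
flange: A = 80 × 26 = 2080.00, centroid at (40.00, 163.00).
ΣA = 6880.00 mm², ΣAx̄ = 275200.00 mm³, ΣAȳ = 699040.00 mm³.
x̄ = 275200.00/6880.00 = 40.00 mm; ȳ = 699040.00/6880.00 = 101.60 mm.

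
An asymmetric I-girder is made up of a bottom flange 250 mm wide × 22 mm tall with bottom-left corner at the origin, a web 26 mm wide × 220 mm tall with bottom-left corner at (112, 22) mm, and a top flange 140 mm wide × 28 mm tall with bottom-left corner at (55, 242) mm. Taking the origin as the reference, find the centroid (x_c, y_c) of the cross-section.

Part | A | x̄ᵢ | ȳᵢ | A·x̄ᵢ | A·ȳᵢ
bottom flange | 5500.00 | 125.00 | 11.00 | 687500.00 | 60500.00
web | 5720.00 | 125.00 | 132.00 | 715000.00 | 755040.00
top flange | 3920.00 | 125.00 | 256.00 | 490000.00 | 1003520.00
Σ | 15140.00 |  |  | 1892500.00 | 1819060.00
x_c = 1892500.00 / 15140.00 = 125.00 mm
y_c = 1819060.00 / 15140.00 = 120.15 mm

x_c = 125.00 mm, y_c = 120.15 mm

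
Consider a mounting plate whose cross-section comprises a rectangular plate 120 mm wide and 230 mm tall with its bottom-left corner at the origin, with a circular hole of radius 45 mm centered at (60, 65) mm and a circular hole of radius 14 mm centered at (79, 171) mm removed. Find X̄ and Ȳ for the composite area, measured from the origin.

X̄ = 59.43 mm, Ȳ = 128.75 mm

plate: A = 120 × 230 = 27600.00, centroid at (60.00, 115.00).
hole 1: A = −π·45² = -6361.73, centroid at (60.00, 65.00).
hole 2: A = −π·14² = -615.75, centroid at (79.00, 171.00).
ΣA = 20622.52 mm², ΣAX̄ = 1225652.07 mm³, ΣAȲ = 2655194.25 mm³.
X̄ = 1225652.07/20622.52 = 59.43 mm; Ȳ = 2655194.25/20622.52 = 128.75 mm.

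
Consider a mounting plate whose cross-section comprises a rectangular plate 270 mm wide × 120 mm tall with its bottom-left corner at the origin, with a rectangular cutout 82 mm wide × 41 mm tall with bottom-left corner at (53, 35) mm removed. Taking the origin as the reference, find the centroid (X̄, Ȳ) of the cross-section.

plate: A = 270 × 120 = 32400.00, centroid at (135.00, 60.00).
hole: A = −(82 × 41) = -3362.00, centroid at (94.00, 55.50).
ΣA = 29038.00 mm², ΣAX̄ = 4057972.00 mm³, ΣAȲ = 1757409.00 mm³.
X̄ = 4057972.00/29038.00 = 139.75 mm; Ȳ = 1757409.00/29038.00 = 60.52 mm.

X̄ = 139.75 mm, Ȳ = 60.52 mm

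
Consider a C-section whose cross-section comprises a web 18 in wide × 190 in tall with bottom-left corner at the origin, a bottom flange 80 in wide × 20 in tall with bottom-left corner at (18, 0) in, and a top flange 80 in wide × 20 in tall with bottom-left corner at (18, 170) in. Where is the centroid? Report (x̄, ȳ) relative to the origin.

x̄ = 32.69 in, ȳ = 95.00 in

web: A = 18 × 190 = 3420.00, centroid at (9.00, 95.00).
bottom flange: A = 80 × 20 = 1600.00, centroid at (58.00, 10.00).
top flange: A = 80 × 20 = 1600.00, centroid at (58.00, 180.00).
ΣA = 6620.00 in², ΣAx̄ = 216380.00 in³, ΣAȳ = 628900.00 in³.
x̄ = 216380.00/6620.00 = 32.69 in; ȳ = 628900.00/6620.00 = 95.00 in.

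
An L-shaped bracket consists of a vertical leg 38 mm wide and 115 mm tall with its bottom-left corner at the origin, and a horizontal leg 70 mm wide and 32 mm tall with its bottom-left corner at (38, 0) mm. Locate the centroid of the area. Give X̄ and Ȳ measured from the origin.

X̄ = 37.30 mm, Ȳ = 43.44 mm

Part | A | x̄ᵢ | ȳᵢ | A·x̄ᵢ | A·ȳᵢ
vertical leg | 4370.00 | 19.00 | 57.50 | 83030.00 | 251275.00
horizontal leg | 2240.00 | 73.00 | 16.00 | 163520.00 | 35840.00
Σ | 6610.00 |  |  | 246550.00 | 287115.00
X̄ = 246550.00 / 6610.00 = 37.30 mm
Ȳ = 287115.00 / 6610.00 = 43.44 mm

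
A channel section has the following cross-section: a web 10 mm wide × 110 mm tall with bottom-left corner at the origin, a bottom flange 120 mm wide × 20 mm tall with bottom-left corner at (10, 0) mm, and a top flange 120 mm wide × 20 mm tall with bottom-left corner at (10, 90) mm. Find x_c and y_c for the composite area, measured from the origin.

x_c = 57.88 mm, y_c = 55.00 mm

web: A = 10 × 110 = 1100.00, centroid at (5.00, 55.00).
bottom flange: A = 120 × 20 = 2400.00, centroid at (70.00, 10.00).
top flange: A = 120 × 20 = 2400.00, centroid at (70.00, 100.00).
ΣA = 5900.00 mm²
ΣAx_c = (1100.00)(5.00) + (2400.00)(70.00) + (2400.00)(70.00) = 341500.00 mm³
ΣAy_c = (1100.00)(55.00) + (2400.00)(10.00) + (2400.00)(100.00) = 324500.00 mm³
x_c = 341500.00 / 5900.00 = 57.88 mm
y_c = 324500.00 / 5900.00 = 55.00 mm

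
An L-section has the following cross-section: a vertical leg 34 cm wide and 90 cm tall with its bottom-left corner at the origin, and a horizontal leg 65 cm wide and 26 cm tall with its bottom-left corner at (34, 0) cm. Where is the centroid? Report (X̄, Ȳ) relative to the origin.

Part | A | x̄ᵢ | ȳᵢ | A·x̄ᵢ | A·ȳᵢ
vertical leg | 3060.00 | 17.00 | 45.00 | 52020.00 | 137700.00
horizontal leg | 1690.00 | 66.50 | 13.00 | 112385.00 | 21970.00
Σ | 4750.00 |  |  | 164405.00 | 159670.00
X̄ = 164405.00 / 4750.00 = 34.61 cm
Ȳ = 159670.00 / 4750.00 = 33.61 cm

X̄ = 34.61 cm, Ȳ = 33.61 cm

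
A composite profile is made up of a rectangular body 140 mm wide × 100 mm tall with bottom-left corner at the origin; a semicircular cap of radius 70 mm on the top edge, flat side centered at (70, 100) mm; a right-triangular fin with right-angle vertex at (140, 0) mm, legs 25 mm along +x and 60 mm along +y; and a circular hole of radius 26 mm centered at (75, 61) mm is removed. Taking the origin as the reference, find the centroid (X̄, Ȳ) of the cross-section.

X̄ = 72.37 mm, Ȳ = 77.93 mm

rectangular body: A = 140 × 100 = 14000.00, centroid at (70.00, 50.00).
semicircular top: A = ½π·70² = 7696.90, centroid at (70.00, 129.71).
triangular fin: A = ½·25·60 = 750.00, centroid at (148.33, 20.00).
hole: A = −π·26² = -2123.72, centroid at (75.00, 61.00).
ΣA = 20323.19 mm², ΣAX̄ = 1470754.39 mm³, ΣAȲ = 1583810.15 mm³.
X̄ = 1470754.39/20323.19 = 72.37 mm; Ȳ = 1583810.15/20323.19 = 77.93 mm.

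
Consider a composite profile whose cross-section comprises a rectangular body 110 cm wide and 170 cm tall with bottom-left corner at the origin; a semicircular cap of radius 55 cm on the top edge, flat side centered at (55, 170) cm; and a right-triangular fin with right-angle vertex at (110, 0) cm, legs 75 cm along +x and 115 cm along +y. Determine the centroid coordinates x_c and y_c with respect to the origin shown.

x_c = 67.43 cm, y_c = 96.29 cm

Part | A | x̄ᵢ | ȳᵢ | A·x̄ᵢ | A·ȳᵢ
rectangular body | 18700.00 | 55.00 | 85.00 | 1028500.00 | 1589500.00
semicircular top | 4751.66 | 55.00 | 193.34 | 261341.24 | 918698.68
triangular fin | 4312.50 | 135.00 | 38.33 | 582187.50 | 165312.50
Σ | 27764.16 |  |  | 1872028.74 | 2673511.18
x_c = 1872028.74 / 27764.16 = 67.43 cm
y_c = 2673511.18 / 27764.16 = 96.29 cm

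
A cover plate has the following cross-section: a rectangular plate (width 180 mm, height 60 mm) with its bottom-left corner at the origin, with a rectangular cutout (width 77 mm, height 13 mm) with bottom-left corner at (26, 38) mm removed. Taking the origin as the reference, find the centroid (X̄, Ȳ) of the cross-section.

plate: A = 180 × 60 = 10800.00, centroid at (90.00, 30.00).
hole: A = −(77 × 13) = -1001.00, centroid at (64.50, 44.50).
ΣA = 9799.00 mm², ΣAX̄ = 907435.50 mm³, ΣAȲ = 279455.50 mm³.
X̄ = 907435.50/9799.00 = 92.60 mm; Ȳ = 279455.50/9799.00 = 28.52 mm.

X̄ = 92.60 mm, Ȳ = 28.52 mm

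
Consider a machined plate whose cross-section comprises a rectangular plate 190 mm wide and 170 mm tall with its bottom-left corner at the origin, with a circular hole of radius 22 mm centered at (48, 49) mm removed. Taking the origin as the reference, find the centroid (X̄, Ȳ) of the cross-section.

plate: A = 190 × 170 = 32300.00, centroid at (95.00, 85.00).
hole: A = −π·22² = -1520.53, centroid at (48.00, 49.00).
ΣA = 30779.47 mm²
ΣAX̄ = (32300.00)(95.00) + (-1520.53)(48.00) = 2995514.52 mm³
ΣAȲ = (32300.00)(85.00) + (-1520.53)(49.00) = 2670993.99 mm³
X̄ = 2995514.52 / 30779.47 = 97.32 mm
Ȳ = 2670993.99 / 30779.47 = 86.78 mm

X̄ = 97.32 mm, Ȳ = 86.78 mm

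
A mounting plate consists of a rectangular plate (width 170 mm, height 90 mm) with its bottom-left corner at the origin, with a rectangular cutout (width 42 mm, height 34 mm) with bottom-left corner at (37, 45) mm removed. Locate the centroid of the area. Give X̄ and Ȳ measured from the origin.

plate: A = 170 × 90 = 15300.00, centroid at (85.00, 45.00).
hole: A = −(42 × 34) = -1428.00, centroid at (58.00, 62.00).
ΣA = 13872.00 mm², ΣAX̄ = 1217676.00 mm³, ΣAȲ = 599964.00 mm³.
X̄ = 1217676.00/13872.00 = 87.78 mm; Ȳ = 599964.00/13872.00 = 43.25 mm.

X̄ = 87.78 mm, Ȳ = 43.25 mm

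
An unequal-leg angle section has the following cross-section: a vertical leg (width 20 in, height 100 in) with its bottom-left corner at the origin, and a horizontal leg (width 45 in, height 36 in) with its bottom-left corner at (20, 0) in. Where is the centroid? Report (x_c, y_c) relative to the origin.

x_c = 24.54 in, y_c = 35.68 in

Part | A | x̄ᵢ | ȳᵢ | A·x̄ᵢ | A·ȳᵢ
vertical leg | 2000.00 | 10.00 | 50.00 | 20000.00 | 100000.00
horizontal leg | 1620.00 | 42.50 | 18.00 | 68850.00 | 29160.00
Σ | 3620.00 |  |  | 88850.00 | 129160.00
x_c = 88850.00 / 3620.00 = 24.54 in
y_c = 129160.00 / 3620.00 = 35.68 in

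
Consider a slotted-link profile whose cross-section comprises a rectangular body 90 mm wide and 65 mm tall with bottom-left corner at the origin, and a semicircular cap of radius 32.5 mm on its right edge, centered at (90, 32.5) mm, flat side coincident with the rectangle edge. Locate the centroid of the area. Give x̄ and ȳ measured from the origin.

rectangular body: A = 90 × 65 = 5850.00, centroid at (45.00, 32.50).
semicircular end: A = ½π·32.5² = 1659.15, centroid at (103.79, 32.50).
ΣA = 7509.15 mm², ΣAx̄ = 435459.24 mm³, ΣAȳ = 244047.49 mm³.
x̄ = 435459.24/7509.15 = 57.99 mm; ȳ = 244047.49/7509.15 = 32.50 mm.

x̄ = 57.99 mm, ȳ = 32.50 mm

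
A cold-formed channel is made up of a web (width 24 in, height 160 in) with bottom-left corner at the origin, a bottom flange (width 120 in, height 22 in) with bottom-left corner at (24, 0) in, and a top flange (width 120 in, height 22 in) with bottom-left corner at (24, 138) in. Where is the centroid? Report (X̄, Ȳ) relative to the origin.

web: A = 24 × 160 = 3840.00, centroid at (12.00, 80.00).
bottom flange: A = 120 × 22 = 2640.00, centroid at (84.00, 11.00).
top flange: A = 120 × 22 = 2640.00, centroid at (84.00, 149.00).
ΣA = 9120.00 in²
ΣAX̄ = (3840.00)(12.00) + (2640.00)(84.00) + (2640.00)(84.00) = 489600.00 in³
ΣAȲ = (3840.00)(80.00) + (2640.00)(11.00) + (2640.00)(149.00) = 729600.00 in³
X̄ = 489600.00 / 9120.00 = 53.68 in
Ȳ = 729600.00 / 9120.00 = 80.00 in

X̄ = 53.68 in, Ȳ = 80.00 in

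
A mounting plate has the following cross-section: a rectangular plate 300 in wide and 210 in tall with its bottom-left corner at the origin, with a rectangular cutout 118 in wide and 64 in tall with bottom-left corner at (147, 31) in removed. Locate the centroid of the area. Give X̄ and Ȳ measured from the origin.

Part | A | x̄ᵢ | ȳᵢ | A·x̄ᵢ | A·ȳᵢ
plate | 63000.00 | 150.00 | 105.00 | 9450000.00 | 6615000.00
hole | -7552.00 | 206.00 | 63.00 | -1555712.00 | -475776.00
Σ | 55448.00 |  |  | 7894288.00 | 6139224.00
X̄ = 7894288.00 / 55448.00 = 142.37 in
Ȳ = 6139224.00 / 55448.00 = 110.72 in

X̄ = 142.37 in, Ȳ = 110.72 in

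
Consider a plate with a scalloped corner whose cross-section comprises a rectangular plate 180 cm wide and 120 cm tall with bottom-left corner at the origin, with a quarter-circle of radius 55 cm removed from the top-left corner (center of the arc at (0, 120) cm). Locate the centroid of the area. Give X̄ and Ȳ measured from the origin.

X̄ = 98.24 cm, Ȳ = 55.47 cm

Part | A | x̄ᵢ | ȳᵢ | A·x̄ᵢ | A·ȳᵢ
plate | 21600.00 | 90.00 | 60.00 | 1944000.00 | 1296000.00
removed quarter-circle | -2375.83 | 23.34 | 96.66 | -55458.33 | -229641.20
Σ | 19224.17 |  |  | 1888541.67 | 1066358.80
X̄ = 1888541.67 / 19224.17 = 98.24 cm
Ȳ = 1066358.80 / 19224.17 = 55.47 cm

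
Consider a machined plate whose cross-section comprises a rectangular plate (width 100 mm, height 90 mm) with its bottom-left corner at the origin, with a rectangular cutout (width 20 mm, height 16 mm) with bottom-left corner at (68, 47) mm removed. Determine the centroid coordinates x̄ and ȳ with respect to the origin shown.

x̄ = 48.97 mm, ȳ = 44.63 mm

plate: A = 100 × 90 = 9000.00, centroid at (50.00, 45.00).
hole: A = −(20 × 16) = -320.00, centroid at (78.00, 55.00).
ΣA = 8680.00 mm²
ΣAx̄ = (9000.00)(50.00) + (-320.00)(78.00) = 425040.00 mm³
ΣAȳ = (9000.00)(45.00) + (-320.00)(55.00) = 387400.00 mm³
x̄ = 425040.00 / 8680.00 = 48.97 mm
ȳ = 387400.00 / 8680.00 = 44.63 mm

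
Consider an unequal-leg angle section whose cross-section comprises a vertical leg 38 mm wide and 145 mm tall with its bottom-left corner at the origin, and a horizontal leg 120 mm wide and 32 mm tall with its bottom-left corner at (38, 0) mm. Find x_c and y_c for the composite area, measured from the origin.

x_c = 51.44 mm, y_c = 49.30 mm

vertical leg: A = 38 × 145 = 5510.00, centroid at (19.00, 72.50).
horizontal leg: A = 120 × 32 = 3840.00, centroid at (98.00, 16.00).
ΣA = 9350.00 mm², ΣAx_c = 481010.00 mm³, ΣAy_c = 460915.00 mm³.
x_c = 481010.00/9350.00 = 51.44 mm; y_c = 460915.00/9350.00 = 49.30 mm.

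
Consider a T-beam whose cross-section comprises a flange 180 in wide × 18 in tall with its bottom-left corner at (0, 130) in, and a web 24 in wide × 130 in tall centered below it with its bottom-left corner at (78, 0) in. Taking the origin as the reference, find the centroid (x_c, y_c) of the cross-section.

web: A = 24 × 130 = 3120.00, centroid at (90.00, 65.00).
flange: A = 180 × 18 = 3240.00, centroid at (90.00, 139.00).
ΣA = 6360.00 in²
ΣAx_c = (3120.00)(90.00) + (3240.00)(90.00) = 572400.00 in³
ΣAy_c = (3120.00)(65.00) + (3240.00)(139.00) = 653160.00 in³
x_c = 572400.00 / 6360.00 = 90.00 in
y_c = 653160.00 / 6360.00 = 102.70 in

x_c = 90.00 in, y_c = 102.70 in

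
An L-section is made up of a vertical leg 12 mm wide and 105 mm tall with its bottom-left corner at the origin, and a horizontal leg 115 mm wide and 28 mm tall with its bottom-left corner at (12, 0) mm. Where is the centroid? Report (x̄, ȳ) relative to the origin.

x̄ = 51.64 mm, ȳ = 24.83 mm

vertical leg: A = 12 × 105 = 1260.00, centroid at (6.00, 52.50).
horizontal leg: A = 115 × 28 = 3220.00, centroid at (69.50, 14.00).
ΣA = 4480.00 mm²
ΣAx̄ = (1260.00)(6.00) + (3220.00)(69.50) = 231350.00 mm³
ΣAȳ = (1260.00)(52.50) + (3220.00)(14.00) = 111230.00 mm³
x̄ = 231350.00 / 4480.00 = 51.64 mm
ȳ = 111230.00 / 4480.00 = 24.83 mm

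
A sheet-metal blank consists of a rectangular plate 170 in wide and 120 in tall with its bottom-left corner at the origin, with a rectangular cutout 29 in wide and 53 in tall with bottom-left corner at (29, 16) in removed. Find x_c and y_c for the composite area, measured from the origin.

x_c = 88.38 in, y_c = 61.43 in

plate: A = 170 × 120 = 20400.00, centroid at (85.00, 60.00).
hole: A = −(29 × 53) = -1537.00, centroid at (43.50, 42.50).
ΣA = 18863.00 in², ΣAx_c = 1667140.50 in³, ΣAy_c = 1158677.50 in³.
x_c = 1667140.50/18863.00 = 88.38 in; y_c = 1158677.50/18863.00 = 61.43 in.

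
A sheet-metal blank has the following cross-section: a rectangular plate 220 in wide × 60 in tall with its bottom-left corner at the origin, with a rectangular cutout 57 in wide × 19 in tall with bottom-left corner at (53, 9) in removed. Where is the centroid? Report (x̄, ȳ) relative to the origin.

x̄ = 112.55 in, ȳ = 31.03 in

Part | A | x̄ᵢ | ȳᵢ | A·x̄ᵢ | A·ȳᵢ
plate | 13200.00 | 110.00 | 30.00 | 1452000.00 | 396000.00
hole | -1083.00 | 81.50 | 18.50 | -88264.50 | -20035.50
Σ | 12117.00 |  |  | 1363735.50 | 375964.50
x̄ = 1363735.50 / 12117.00 = 112.55 in
ȳ = 375964.50 / 12117.00 = 31.03 in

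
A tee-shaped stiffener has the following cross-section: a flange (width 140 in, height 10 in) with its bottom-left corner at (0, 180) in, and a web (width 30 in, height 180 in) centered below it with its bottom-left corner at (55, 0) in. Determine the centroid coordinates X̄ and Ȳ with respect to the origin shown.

X̄ = 70.00 in, Ȳ = 109.56 in

web: A = 30 × 180 = 5400.00, centroid at (70.00, 90.00).
flange: A = 140 × 10 = 1400.00, centroid at (70.00, 185.00).
ΣA = 6800.00 in², ΣAX̄ = 476000.00 in³, ΣAȲ = 745000.00 in³.
X̄ = 476000.00/6800.00 = 70.00 in; Ȳ = 745000.00/6800.00 = 109.56 in.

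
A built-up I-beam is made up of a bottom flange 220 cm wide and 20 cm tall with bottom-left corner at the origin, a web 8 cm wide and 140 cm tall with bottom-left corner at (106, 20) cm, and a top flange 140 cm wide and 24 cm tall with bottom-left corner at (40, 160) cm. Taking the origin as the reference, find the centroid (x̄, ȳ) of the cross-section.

x̄ = 110.00 cm, ȳ = 81.39 cm

bottom flange: A = 220 × 20 = 4400.00, centroid at (110.00, 10.00).
web: A = 8 × 140 = 1120.00, centroid at (110.00, 90.00).
top flange: A = 140 × 24 = 3360.00, centroid at (110.00, 172.00).
ΣA = 8880.00 cm², ΣAx̄ = 976800.00 cm³, ΣAȳ = 722720.00 cm³.
x̄ = 976800.00/8880.00 = 110.00 cm; ȳ = 722720.00/8880.00 = 81.39 cm.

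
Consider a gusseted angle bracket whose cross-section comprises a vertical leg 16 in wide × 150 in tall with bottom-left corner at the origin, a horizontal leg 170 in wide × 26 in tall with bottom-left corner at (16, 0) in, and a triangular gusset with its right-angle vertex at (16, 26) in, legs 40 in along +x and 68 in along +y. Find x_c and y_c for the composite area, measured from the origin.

Part | A | x̄ᵢ | ȳᵢ | A·x̄ᵢ | A·ȳᵢ
vertical leg | 2400.00 | 8.00 | 75.00 | 19200.00 | 180000.00
horizontal leg | 4420.00 | 101.00 | 13.00 | 446420.00 | 57460.00
gusset | 1360.00 | 29.33 | 48.67 | 39893.33 | 66186.67
Σ | 8180.00 |  |  | 505513.33 | 303646.67
x_c = 505513.33 / 8180.00 = 61.80 in
y_c = 303646.67 / 8180.00 = 37.12 in

x_c = 61.80 in, y_c = 37.12 in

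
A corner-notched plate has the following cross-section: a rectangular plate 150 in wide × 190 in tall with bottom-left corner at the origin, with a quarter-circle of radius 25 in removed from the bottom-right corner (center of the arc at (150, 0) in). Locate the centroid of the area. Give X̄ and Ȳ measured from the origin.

plate: A = 150 × 190 = 28500.00, centroid at (75.00, 95.00).
removed quarter-circle: A = −¼π·25² = -490.87, centroid at (139.39, 10.61).
ΣA = 28009.13 in², ΣAX̄ = 2069077.26 in³, ΣAȲ = 2702291.67 in³.
X̄ = 2069077.26/28009.13 = 73.87 in; Ȳ = 2702291.67/28009.13 = 96.48 in.

X̄ = 73.87 in, Ȳ = 96.48 in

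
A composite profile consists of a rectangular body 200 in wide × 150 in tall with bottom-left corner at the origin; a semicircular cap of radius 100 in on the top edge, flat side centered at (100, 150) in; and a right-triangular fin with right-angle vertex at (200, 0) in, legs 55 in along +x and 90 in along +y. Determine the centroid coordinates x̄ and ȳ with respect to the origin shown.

x̄ = 106.08 in, ȳ = 110.98 in

rectangular body: A = 200 × 150 = 30000.00, centroid at (100.00, 75.00).
semicircular top: A = ½π·100² = 15707.96, centroid at (100.00, 192.44).
triangular fin: A = ½·55·90 = 2475.00, centroid at (218.33, 30.00).
ΣA = 48182.96 in², ΣAx̄ = 5111171.33 in³, ΣAȳ = 5347111.16 in³.
x̄ = 5111171.33/48182.96 = 106.08 in; ȳ = 5347111.16/48182.96 = 110.98 in.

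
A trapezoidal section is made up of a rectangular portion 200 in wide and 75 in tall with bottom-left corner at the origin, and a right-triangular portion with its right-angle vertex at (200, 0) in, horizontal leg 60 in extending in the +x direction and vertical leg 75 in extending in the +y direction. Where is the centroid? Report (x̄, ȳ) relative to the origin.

x̄ = 115.65 in, ȳ = 35.87 in

rectangular portion: A = 200 × 75 = 15000.00, centroid at (100.00, 37.50).
triangular portion: A = ½·60·75 = 2250.00, centroid at (220.00, 25.00).
ΣA = 17250.00 in², ΣAx̄ = 1995000.00 in³, ΣAȳ = 618750.00 in³.
x̄ = 1995000.00/17250.00 = 115.65 in; ȳ = 618750.00/17250.00 = 35.87 in.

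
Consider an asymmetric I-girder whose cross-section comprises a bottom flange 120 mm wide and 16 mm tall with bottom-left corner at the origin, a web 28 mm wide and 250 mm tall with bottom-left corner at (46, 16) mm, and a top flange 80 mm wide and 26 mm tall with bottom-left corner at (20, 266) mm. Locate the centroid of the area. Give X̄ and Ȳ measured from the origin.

X̄ = 60.00 mm, Ȳ = 143.88 mm

Part | A | x̄ᵢ | ȳᵢ | A·x̄ᵢ | A·ȳᵢ
bottom flange | 1920.00 | 60.00 | 8.00 | 115200.00 | 15360.00
web | 7000.00 | 60.00 | 141.00 | 420000.00 | 987000.00
top flange | 2080.00 | 60.00 | 279.00 | 124800.00 | 580320.00
Σ | 11000.00 |  |  | 660000.00 | 1582680.00
X̄ = 660000.00 / 11000.00 = 60.00 mm
Ȳ = 1582680.00 / 11000.00 = 143.88 mm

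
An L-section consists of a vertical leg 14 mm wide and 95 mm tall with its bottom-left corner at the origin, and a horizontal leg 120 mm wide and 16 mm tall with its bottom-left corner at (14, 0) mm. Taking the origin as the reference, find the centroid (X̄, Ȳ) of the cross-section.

vertical leg: A = 14 × 95 = 1330.00, centroid at (7.00, 47.50).
horizontal leg: A = 120 × 16 = 1920.00, centroid at (74.00, 8.00).
ΣA = 3250.00 mm²
ΣAX̄ = (1330.00)(7.00) + (1920.00)(74.00) = 151390.00 mm³
ΣAȲ = (1330.00)(47.50) + (1920.00)(8.00) = 78535.00 mm³
X̄ = 151390.00 / 3250.00 = 46.58 mm
Ȳ = 78535.00 / 3250.00 = 24.16 mm

X̄ = 46.58 mm, Ȳ = 24.16 mm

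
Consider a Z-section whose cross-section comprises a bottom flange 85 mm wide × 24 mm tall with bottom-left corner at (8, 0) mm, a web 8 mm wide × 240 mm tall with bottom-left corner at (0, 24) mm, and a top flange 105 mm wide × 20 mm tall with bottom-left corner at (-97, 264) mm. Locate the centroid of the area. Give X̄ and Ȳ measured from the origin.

Part | A | x̄ᵢ | ȳᵢ | A·x̄ᵢ | A·ȳᵢ
bottom flange | 2040.00 | 50.50 | 12.00 | 103020.00 | 24480.00
web | 1920.00 | 4.00 | 144.00 | 7680.00 | 276480.00
top flange | 2100.00 | -44.50 | 274.00 | -93450.00 | 575400.00
Σ | 6060.00 |  |  | 17250.00 | 876360.00
X̄ = 17250.00 / 6060.00 = 2.85 mm
Ȳ = 876360.00 / 6060.00 = 144.61 mm

X̄ = 2.85 mm, Ȳ = 144.61 mm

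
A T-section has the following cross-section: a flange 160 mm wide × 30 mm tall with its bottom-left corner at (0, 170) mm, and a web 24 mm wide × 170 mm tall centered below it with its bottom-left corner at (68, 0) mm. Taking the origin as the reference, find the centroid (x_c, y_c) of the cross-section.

x_c = 80.00 mm, y_c = 139.05 mm

web: A = 24 × 170 = 4080.00, centroid at (80.00, 85.00).
flange: A = 160 × 30 = 4800.00, centroid at (80.00, 185.00).
ΣA = 8880.00 mm², ΣAx_c = 710400.00 mm³, ΣAy_c = 1234800.00 mm³.
x_c = 710400.00/8880.00 = 80.00 mm; y_c = 1234800.00/8880.00 = 139.05 mm.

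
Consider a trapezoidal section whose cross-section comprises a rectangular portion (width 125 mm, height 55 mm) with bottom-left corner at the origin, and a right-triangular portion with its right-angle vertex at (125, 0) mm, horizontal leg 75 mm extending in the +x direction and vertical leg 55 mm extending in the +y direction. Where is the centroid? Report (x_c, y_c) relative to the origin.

Part | A | x̄ᵢ | ȳᵢ | A·x̄ᵢ | A·ȳᵢ
rectangular portion | 6875.00 | 62.50 | 27.50 | 429687.50 | 189062.50
triangular portion | 2062.50 | 150.00 | 18.33 | 309375.00 | 37812.50
Σ | 8937.50 |  |  | 739062.50 | 226875.00
x_c = 739062.50 / 8937.50 = 82.69 mm
y_c = 226875.00 / 8937.50 = 25.38 mm

x_c = 82.69 mm, y_c = 25.38 mm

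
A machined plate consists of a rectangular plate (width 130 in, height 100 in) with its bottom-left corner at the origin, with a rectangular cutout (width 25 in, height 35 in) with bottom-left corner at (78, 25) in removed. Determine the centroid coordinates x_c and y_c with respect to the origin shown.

x_c = 63.16 in, y_c = 50.54 in

plate: A = 130 × 100 = 13000.00, centroid at (65.00, 50.00).
hole: A = −(25 × 35) = -875.00, centroid at (90.50, 42.50).
ΣA = 12125.00 in²
ΣAx_c = (13000.00)(65.00) + (-875.00)(90.50) = 765812.50 in³
ΣAy_c = (13000.00)(50.00) + (-875.00)(42.50) = 612812.50 in³
x_c = 765812.50 / 12125.00 = 63.16 in
y_c = 612812.50 / 12125.00 = 50.54 in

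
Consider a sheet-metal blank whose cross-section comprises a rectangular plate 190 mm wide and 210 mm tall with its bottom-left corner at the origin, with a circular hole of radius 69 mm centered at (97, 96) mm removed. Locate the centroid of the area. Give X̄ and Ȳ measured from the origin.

X̄ = 93.80 mm, Ȳ = 110.40 mm

plate: A = 190 × 210 = 39900.00, centroid at (95.00, 105.00).
hole: A = −π·69² = -14957.12, centroid at (97.00, 96.00).
ΣA = 24942.88 mm², ΣAX̄ = 2339659.11 mm³, ΣAȲ = 2753616.23 mm³.
X̄ = 2339659.11/24942.88 = 93.80 mm; Ȳ = 2753616.23/24942.88 = 110.40 mm.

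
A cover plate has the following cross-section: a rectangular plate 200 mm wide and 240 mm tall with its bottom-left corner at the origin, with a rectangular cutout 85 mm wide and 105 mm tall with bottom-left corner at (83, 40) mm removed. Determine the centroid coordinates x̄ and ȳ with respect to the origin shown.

x̄ = 94.18 mm, ȳ = 126.28 mm

plate: A = 200 × 240 = 48000.00, centroid at (100.00, 120.00).
hole: A = −(85 × 105) = -8925.00, centroid at (125.50, 92.50).
ΣA = 39075.00 mm², ΣAx̄ = 3679912.50 mm³, ΣAȳ = 4934437.50 mm³.
x̄ = 3679912.50/39075.00 = 94.18 mm; ȳ = 4934437.50/39075.00 = 126.28 mm.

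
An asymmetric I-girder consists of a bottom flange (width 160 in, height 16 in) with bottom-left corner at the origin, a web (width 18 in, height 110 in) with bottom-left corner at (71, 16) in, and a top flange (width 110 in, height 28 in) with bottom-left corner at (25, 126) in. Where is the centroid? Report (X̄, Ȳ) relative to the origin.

X̄ = 80.00 in, Ȳ = 77.72 in

Part | A | x̄ᵢ | ȳᵢ | A·x̄ᵢ | A·ȳᵢ
bottom flange | 2560.00 | 80.00 | 8.00 | 204800.00 | 20480.00
web | 1980.00 | 80.00 | 71.00 | 158400.00 | 140580.00
top flange | 3080.00 | 80.00 | 140.00 | 246400.00 | 431200.00
Σ | 7620.00 |  |  | 609600.00 | 592260.00
X̄ = 609600.00 / 7620.00 = 80.00 in
Ȳ = 592260.00 / 7620.00 = 77.72 in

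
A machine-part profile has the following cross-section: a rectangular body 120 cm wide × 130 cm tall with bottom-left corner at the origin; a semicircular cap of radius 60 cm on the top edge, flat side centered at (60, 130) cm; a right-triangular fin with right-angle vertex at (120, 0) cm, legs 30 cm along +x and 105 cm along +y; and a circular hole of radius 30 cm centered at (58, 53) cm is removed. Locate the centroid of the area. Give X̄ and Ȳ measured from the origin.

X̄ = 65.79 cm, Ȳ = 89.91 cm

Part | A | x̄ᵢ | ȳᵢ | A·x̄ᵢ | A·ȳᵢ
rectangular body | 15600.00 | 60.00 | 65.00 | 936000.00 | 1014000.00
semicircular top | 5654.87 | 60.00 | 155.46 | 339292.01 | 879132.68
triangular fin | 1575.00 | 130.00 | 35.00 | 204750.00 | 55125.00
hole | -2827.43 | 58.00 | 53.00 | -163991.14 | -149853.97
Σ | 20002.43 |  |  | 1316050.87 | 1798403.71
X̄ = 1316050.87 / 20002.43 = 65.79 cm
Ȳ = 1798403.71 / 20002.43 = 89.91 cm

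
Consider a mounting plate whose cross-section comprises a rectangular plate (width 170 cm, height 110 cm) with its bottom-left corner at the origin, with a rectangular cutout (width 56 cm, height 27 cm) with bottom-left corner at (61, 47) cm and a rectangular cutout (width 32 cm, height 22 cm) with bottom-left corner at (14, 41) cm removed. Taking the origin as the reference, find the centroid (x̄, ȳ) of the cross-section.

Part | A | x̄ᵢ | ȳᵢ | A·x̄ᵢ | A·ȳᵢ
plate | 18700.00 | 85.00 | 55.00 | 1589500.00 | 1028500.00
hole 1 | -1512.00 | 89.00 | 60.50 | -134568.00 | -91476.00
hole 2 | -704.00 | 30.00 | 52.00 | -21120.00 | -36608.00
Σ | 16484.00 |  |  | 1433812.00 | 900416.00
x̄ = 1433812.00 / 16484.00 = 86.98 cm
ȳ = 900416.00 / 16484.00 = 54.62 cm

x̄ = 86.98 cm, ȳ = 54.62 cm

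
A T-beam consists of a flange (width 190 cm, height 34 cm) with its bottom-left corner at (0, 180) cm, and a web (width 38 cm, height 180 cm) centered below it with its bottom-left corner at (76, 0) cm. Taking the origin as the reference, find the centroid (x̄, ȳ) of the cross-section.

x̄ = 95.00 cm, ȳ = 141.97 cm

Part | A | x̄ᵢ | ȳᵢ | A·x̄ᵢ | A·ȳᵢ
web | 6840.00 | 95.00 | 90.00 | 649800.00 | 615600.00
flange | 6460.00 | 95.00 | 197.00 | 613700.00 | 1272620.00
Σ | 13300.00 |  |  | 1263500.00 | 1888220.00
x̄ = 1263500.00 / 13300.00 = 95.00 cm
ȳ = 1888220.00 / 13300.00 = 141.97 cm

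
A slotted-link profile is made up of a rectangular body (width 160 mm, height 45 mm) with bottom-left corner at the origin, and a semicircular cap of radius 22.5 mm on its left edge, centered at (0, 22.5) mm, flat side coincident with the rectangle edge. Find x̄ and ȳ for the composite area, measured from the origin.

x̄ = 71.09 mm, ȳ = 22.50 mm

rectangular body: A = 160 × 45 = 7200.00, centroid at (80.00, 22.50).
semicircular end: A = ½π·22.5² = 795.22, centroid at (-9.55, 22.50).
ΣA = 7995.22 mm²
ΣAx̄ = (7200.00)(80.00) + (795.22)(-9.55) = 568406.25 mm³
ΣAȳ = (7200.00)(22.50) + (795.22)(22.50) = 179892.35 mm³
x̄ = 568406.25 / 7995.22 = 71.09 mm
ȳ = 179892.35 / 7995.22 = 22.50 mm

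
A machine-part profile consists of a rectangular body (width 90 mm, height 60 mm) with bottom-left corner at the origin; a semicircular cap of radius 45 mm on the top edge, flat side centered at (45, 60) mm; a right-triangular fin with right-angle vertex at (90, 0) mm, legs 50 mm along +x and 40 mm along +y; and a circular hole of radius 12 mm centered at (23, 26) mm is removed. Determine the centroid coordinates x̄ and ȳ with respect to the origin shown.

x̄ = 52.85 mm, ȳ = 45.48 mm

Part | A | x̄ᵢ | ȳᵢ | A·x̄ᵢ | A·ȳᵢ
rectangular body | 5400.00 | 45.00 | 30.00 | 243000.00 | 162000.00
semicircular top | 3180.86 | 45.00 | 79.10 | 143138.82 | 251601.75
triangular fin | 1000.00 | 106.67 | 13.33 | 106666.67 | 13333.33
hole | -452.39 | 23.00 | 26.00 | -10404.95 | -11762.12
Σ | 9128.47 |  |  | 482400.53 | 415172.96
x̄ = 482400.53 / 9128.47 = 52.85 mm
ȳ = 415172.96 / 9128.47 = 45.48 mm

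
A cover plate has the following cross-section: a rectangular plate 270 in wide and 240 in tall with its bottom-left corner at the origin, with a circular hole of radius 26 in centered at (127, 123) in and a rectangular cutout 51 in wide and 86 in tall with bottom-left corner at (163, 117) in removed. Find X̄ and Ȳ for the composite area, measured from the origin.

Part | A | x̄ᵢ | ȳᵢ | A·x̄ᵢ | A·ȳᵢ
plate | 64800.00 | 135.00 | 120.00 | 8748000.00 | 7776000.00
hole 1 | -2123.72 | 127.00 | 123.00 | -269712.01 | -261217.15
hole 2 | -4386.00 | 188.50 | 160.00 | -826761.00 | -701760.00
Σ | 58290.28 |  |  | 7651526.99 | 6813022.85
X̄ = 7651526.99 / 58290.28 = 131.27 in
Ȳ = 6813022.85 / 58290.28 = 116.88 in

X̄ = 131.27 in, Ȳ = 116.88 in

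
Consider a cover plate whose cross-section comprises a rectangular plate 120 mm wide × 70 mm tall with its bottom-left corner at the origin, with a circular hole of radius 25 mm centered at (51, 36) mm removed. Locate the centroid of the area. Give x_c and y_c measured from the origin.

x_c = 62.75 mm, y_c = 34.69 mm

plate: A = 120 × 70 = 8400.00, centroid at (60.00, 35.00).
hole: A = −π·25² = -1963.50, centroid at (51.00, 36.00).
ΣA = 6436.50 mm²
ΣAx_c = (8400.00)(60.00) + (-1963.50)(51.00) = 403861.73 mm³
ΣAy_c = (8400.00)(35.00) + (-1963.50)(36.00) = 223314.17 mm³
x_c = 403861.73 / 6436.50 = 62.75 mm
y_c = 223314.17 / 6436.50 = 34.69 mm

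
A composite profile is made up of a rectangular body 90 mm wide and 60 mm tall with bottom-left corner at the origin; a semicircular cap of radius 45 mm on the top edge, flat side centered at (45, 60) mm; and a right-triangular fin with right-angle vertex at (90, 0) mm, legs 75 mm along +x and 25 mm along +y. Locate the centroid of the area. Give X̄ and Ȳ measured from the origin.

rectangular body: A = 90 × 60 = 5400.00, centroid at (45.00, 30.00).
semicircular top: A = ½π·45² = 3180.86, centroid at (45.00, 79.10).
triangular fin: A = ½·75·25 = 937.50, centroid at (115.00, 8.33).
ΣA = 9518.36 mm²
ΣAX̄ = (5400.00)(45.00) + (3180.86)(45.00) + (937.50)(115.00) = 493951.32 mm³
ΣAȲ = (5400.00)(30.00) + (3180.86)(79.10) + (937.50)(8.33) = 421414.25 mm³
X̄ = 493951.32 / 9518.36 = 51.89 mm
Ȳ = 421414.25 / 9518.36 = 44.27 mm

X̄ = 51.89 mm, Ȳ = 44.27 mm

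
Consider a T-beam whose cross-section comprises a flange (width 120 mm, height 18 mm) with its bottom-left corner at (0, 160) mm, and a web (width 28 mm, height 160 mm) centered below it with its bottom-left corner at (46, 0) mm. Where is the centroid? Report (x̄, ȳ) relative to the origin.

x̄ = 60.00 mm, ȳ = 108.95 mm

Part | A | x̄ᵢ | ȳᵢ | A·x̄ᵢ | A·ȳᵢ
web | 4480.00 | 60.00 | 80.00 | 268800.00 | 358400.00
flange | 2160.00 | 60.00 | 169.00 | 129600.00 | 365040.00
Σ | 6640.00 |  |  | 398400.00 | 723440.00
x̄ = 398400.00 / 6640.00 = 60.00 mm
ȳ = 723440.00 / 6640.00 = 108.95 mm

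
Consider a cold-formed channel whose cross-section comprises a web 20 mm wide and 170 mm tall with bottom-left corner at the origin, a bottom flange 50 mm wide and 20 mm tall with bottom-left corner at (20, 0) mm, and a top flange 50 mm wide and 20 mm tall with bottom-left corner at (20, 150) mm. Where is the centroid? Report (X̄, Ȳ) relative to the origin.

web: A = 20 × 170 = 3400.00, centroid at (10.00, 85.00).
bottom flange: A = 50 × 20 = 1000.00, centroid at (45.00, 10.00).
top flange: A = 50 × 20 = 1000.00, centroid at (45.00, 160.00).
ΣA = 5400.00 mm²
ΣAX̄ = (3400.00)(10.00) + (1000.00)(45.00) + (1000.00)(45.00) = 124000.00 mm³
ΣAȲ = (3400.00)(85.00) + (1000.00)(10.00) + (1000.00)(160.00) = 459000.00 mm³
X̄ = 124000.00 / 5400.00 = 22.96 mm
Ȳ = 459000.00 / 5400.00 = 85.00 mm

X̄ = 22.96 mm, Ȳ = 85.00 mm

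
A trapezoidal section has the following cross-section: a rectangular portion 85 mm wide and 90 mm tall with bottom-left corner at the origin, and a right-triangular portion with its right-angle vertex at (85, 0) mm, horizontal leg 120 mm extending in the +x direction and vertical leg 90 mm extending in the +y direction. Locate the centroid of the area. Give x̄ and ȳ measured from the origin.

x̄ = 76.64 mm, ȳ = 38.79 mm

rectangular portion: A = 85 × 90 = 7650.00, centroid at (42.50, 45.00).
triangular portion: A = ½·120·90 = 5400.00, centroid at (125.00, 30.00).
ΣA = 13050.00 mm², ΣAx̄ = 1000125.00 mm³, ΣAȳ = 506250.00 mm³.
x̄ = 1000125.00/13050.00 = 76.64 mm; ȳ = 506250.00/13050.00 = 38.79 mm.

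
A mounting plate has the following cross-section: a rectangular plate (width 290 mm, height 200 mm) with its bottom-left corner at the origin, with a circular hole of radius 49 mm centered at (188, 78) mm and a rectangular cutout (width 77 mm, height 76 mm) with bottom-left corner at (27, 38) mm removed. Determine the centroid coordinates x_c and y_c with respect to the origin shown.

x_c = 148.16 mm, y_c = 106.87 mm

Part | A | x̄ᵢ | ȳᵢ | A·x̄ᵢ | A·ȳᵢ
plate | 58000.00 | 145.00 | 100.00 | 8410000.00 | 5800000.00
hole 1 | -7542.96 | 188.00 | 78.00 | -1418077.22 | -588351.19
hole 2 | -5852.00 | 65.50 | 76.00 | -383306.00 | -444752.00
Σ | 44605.04 |  |  | 6608616.78 | 4766896.81
x_c = 6608616.78 / 44605.04 = 148.16 mm
y_c = 4766896.81 / 44605.04 = 106.87 mm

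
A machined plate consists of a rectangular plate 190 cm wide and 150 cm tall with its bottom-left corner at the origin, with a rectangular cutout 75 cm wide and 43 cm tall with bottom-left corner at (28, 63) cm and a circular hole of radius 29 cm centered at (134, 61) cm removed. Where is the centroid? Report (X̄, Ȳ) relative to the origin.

X̄ = 94.65 cm, Ȳ = 75.28 cm

plate: A = 190 × 150 = 28500.00, centroid at (95.00, 75.00).
hole 1: A = −(75 × 43) = -3225.00, centroid at (65.50, 84.50).
hole 2: A = −π·29² = -2642.08, centroid at (134.00, 61.00).
ΣA = 22632.92 cm², ΣAX̄ = 2142223.86 cm³, ΣAȲ = 1703820.66 cm³.
X̄ = 2142223.86/22632.92 = 94.65 cm; Ȳ = 1703820.66/22632.92 = 75.28 cm.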